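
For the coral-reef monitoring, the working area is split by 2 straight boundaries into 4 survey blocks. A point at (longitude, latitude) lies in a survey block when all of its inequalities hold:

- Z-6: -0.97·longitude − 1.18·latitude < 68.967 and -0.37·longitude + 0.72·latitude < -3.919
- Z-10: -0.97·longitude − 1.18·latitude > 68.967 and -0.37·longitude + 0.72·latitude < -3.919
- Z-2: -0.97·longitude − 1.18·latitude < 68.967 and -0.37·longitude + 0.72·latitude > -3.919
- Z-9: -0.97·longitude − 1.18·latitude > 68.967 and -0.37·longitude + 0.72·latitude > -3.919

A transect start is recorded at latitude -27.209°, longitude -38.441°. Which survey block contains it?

Z-10

-0.97·-38.441 − 1.18·-27.209 = 69.394, which is > 68.967
-0.37·-38.441 + 0.72·-27.209 = -5.367, which is < -3.919
This sign pattern matches Z-10.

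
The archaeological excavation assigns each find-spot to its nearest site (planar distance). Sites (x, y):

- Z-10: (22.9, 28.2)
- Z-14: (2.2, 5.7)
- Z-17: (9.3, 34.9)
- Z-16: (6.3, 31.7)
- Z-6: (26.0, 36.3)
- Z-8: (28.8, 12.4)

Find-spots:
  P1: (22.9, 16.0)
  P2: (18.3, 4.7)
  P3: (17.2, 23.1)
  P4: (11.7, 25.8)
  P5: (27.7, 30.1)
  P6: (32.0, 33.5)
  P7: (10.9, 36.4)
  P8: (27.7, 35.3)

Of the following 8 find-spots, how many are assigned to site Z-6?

P1 → Z-8
P2 → Z-8
P3 → Z-10
P4 → Z-16
P5 → Z-10
P6 → Z-6
P7 → Z-17
P8 → Z-6
2 of the 8 go to Z-6.

2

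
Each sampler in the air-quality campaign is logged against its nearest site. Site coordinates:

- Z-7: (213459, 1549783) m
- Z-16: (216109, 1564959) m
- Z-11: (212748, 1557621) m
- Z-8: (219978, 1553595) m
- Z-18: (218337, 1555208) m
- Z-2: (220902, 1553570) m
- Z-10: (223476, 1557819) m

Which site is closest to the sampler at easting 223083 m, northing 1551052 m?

Z-2

Squared distances to each site:
Z-7: 94231737.000; Z-16: 242041325.000; Z-11: 149963986.000; Z-8: 16107874.000; Z-18: 39796852.000; Z-2: 11097085.000; Z-10: 45946738.000.
Minimum at Z-2.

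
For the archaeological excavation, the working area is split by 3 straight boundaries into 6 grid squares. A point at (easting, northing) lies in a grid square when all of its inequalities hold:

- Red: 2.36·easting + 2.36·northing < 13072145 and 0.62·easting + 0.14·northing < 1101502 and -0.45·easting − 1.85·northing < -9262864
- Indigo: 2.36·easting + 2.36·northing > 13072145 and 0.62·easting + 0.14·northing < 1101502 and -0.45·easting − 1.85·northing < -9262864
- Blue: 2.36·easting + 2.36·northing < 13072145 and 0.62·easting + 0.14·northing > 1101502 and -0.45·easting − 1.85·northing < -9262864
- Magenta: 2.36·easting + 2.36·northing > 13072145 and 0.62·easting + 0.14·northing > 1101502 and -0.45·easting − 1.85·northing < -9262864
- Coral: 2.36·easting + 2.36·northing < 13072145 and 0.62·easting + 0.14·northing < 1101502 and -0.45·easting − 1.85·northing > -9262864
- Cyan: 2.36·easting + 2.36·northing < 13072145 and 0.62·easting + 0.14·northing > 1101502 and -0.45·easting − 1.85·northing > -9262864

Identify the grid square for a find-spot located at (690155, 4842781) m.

Blue

2.36·690155 + 2.36·4842781 = 13057728.960, which is < 13072145
0.62·690155 + 0.14·4842781 = 1105885.440, which is > 1101502
-0.45·690155 − 1.85·4842781 = -9269714.600, which is < -9262864
This sign pattern matches Blue.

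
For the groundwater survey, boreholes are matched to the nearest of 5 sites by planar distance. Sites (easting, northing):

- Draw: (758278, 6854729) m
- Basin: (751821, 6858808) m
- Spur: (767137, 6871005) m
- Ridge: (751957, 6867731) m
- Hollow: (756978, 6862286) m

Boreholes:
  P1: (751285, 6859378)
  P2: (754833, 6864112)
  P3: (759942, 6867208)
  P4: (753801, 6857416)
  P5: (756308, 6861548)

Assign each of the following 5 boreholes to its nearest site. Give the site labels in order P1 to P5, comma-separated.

P1 → Basin (d²=612196.00)
P2 → Hollow (d²=7935301.00)
P3 → Hollow (d²=33011380.00)
P4 → Basin (d²=5858064.00)
P5 → Hollow (d²=993544.00)

Basin, Hollow, Hollow, Basin, Hollow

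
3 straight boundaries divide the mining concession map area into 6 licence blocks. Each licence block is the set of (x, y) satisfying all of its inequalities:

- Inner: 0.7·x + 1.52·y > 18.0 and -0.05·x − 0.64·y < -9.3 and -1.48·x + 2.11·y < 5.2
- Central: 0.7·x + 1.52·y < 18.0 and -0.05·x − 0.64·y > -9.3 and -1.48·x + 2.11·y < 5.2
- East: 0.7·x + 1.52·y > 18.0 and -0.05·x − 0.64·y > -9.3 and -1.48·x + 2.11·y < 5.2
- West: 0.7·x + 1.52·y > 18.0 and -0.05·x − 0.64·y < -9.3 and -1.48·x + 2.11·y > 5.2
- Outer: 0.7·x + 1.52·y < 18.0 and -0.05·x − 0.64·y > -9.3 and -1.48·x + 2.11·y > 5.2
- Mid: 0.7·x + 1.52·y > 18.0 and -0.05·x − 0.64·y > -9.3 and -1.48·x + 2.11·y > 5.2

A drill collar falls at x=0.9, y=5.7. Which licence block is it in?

0.7·0.9 + 1.52·5.7 = 9.294, which is < 18.0
-0.05·0.9 − 0.64·5.7 = -3.693, which is > -9.3
-1.48·0.9 + 2.11·5.7 = 10.695, which is > 5.2
This sign pattern matches Outer.

Outer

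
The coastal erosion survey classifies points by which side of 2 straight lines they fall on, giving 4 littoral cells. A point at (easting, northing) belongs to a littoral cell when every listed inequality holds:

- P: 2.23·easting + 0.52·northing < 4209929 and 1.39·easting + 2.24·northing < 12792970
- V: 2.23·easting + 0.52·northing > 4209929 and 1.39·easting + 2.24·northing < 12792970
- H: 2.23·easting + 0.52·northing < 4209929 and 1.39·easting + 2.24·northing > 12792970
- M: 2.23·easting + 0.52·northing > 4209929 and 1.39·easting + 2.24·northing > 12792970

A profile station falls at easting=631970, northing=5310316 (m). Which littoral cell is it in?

2.23·631970 + 0.52·5310316 = 4170657.420, which is < 4209929
1.39·631970 + 2.24·5310316 = 12773546.140, which is < 12792970
This sign pattern matches P.

P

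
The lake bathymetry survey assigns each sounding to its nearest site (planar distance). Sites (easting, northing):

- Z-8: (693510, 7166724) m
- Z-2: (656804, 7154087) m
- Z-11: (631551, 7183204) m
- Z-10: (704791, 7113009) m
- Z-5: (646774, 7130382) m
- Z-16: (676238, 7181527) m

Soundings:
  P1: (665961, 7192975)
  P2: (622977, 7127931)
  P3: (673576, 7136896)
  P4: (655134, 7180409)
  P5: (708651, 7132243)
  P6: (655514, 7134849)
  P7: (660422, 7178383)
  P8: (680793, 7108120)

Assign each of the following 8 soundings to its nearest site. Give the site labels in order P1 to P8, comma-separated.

Z-16, Z-5, Z-2, Z-16, Z-10, Z-5, Z-16, Z-10

P1 → Z-16 (d²=236673433.00)
P2 → Z-5 (d²=572304610.00)
P3 → Z-2 (d²=576830465.00)
P4 → Z-16 (d²=446628740.00)
P5 → Z-10 (d²=384846356.00)
P6 → Z-5 (d²=96341689.00)
P7 → Z-16 (d²=260030592.00)
P8 → Z-10 (d²=599806325.00)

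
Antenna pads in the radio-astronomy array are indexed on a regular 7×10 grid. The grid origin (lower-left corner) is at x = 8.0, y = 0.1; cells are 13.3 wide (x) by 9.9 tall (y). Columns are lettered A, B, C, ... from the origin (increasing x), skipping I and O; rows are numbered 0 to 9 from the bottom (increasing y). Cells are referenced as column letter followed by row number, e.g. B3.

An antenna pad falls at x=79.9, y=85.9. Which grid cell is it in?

F8

Column index: ⌊(79.9 − 8.0) / 13.3⌋ = ⌊5.406⌋ = 5 → column F
Row offset from origin: ⌊(85.9 − 0.1) / 9.9⌋ = ⌊8.667⌋ = 8 → row 8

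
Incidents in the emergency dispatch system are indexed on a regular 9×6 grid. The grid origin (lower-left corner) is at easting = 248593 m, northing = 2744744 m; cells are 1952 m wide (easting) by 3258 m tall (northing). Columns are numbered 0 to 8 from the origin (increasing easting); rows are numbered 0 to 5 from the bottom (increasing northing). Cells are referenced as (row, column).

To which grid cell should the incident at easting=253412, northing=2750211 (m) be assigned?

Column index: ⌊(253412 − 248593) / 1952⌋ = ⌊2.469⌋ = 2
Row offset from origin: ⌊(2750211 − 2744744) / 3258⌋ = ⌊1.678⌋ = 1 → row 1

(1, 2)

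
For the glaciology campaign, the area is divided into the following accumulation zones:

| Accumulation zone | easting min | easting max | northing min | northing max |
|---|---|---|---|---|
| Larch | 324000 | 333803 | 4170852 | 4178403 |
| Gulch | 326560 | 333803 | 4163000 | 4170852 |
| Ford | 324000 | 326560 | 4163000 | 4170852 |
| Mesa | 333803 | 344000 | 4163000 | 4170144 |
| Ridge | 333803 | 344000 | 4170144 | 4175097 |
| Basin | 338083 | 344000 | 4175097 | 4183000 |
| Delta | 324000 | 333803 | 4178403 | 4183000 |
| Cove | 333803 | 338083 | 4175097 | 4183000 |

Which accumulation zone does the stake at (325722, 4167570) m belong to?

Ford

The point has easting = 325722 and northing = 4167570.
Only Ford satisfies 324000 ≤ easting ≤ 326560 and 4163000 ≤ northing ≤ 4170852.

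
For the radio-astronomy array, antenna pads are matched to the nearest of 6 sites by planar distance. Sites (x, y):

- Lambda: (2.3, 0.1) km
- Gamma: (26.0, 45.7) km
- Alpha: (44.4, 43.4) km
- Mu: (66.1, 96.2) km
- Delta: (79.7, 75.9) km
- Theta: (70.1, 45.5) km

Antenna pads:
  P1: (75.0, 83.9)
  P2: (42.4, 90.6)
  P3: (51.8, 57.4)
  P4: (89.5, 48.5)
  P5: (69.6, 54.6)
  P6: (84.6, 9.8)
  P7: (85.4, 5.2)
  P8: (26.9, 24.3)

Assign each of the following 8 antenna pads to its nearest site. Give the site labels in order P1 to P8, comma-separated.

Delta, Mu, Alpha, Theta, Theta, Theta, Theta, Gamma

P1 → Delta (d²=86.09)
P2 → Mu (d²=593.05)
P3 → Alpha (d²=250.76)
P4 → Theta (d²=385.36)
P5 → Theta (d²=83.06)
P6 → Theta (d²=1484.74)
P7 → Theta (d²=1858.18)
P8 → Gamma (d²=458.77)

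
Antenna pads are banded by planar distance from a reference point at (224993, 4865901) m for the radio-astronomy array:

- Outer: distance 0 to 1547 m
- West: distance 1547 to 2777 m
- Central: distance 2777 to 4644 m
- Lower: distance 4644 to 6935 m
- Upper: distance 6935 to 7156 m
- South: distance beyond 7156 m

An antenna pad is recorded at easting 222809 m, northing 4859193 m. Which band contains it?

Distance = √((222809−224993)² + (4859193−4865901)²) = √(4769856.000 + 44997264.000) = 7054.581 m.
6935 ≤ 7054.581 < 7156 → Upper.

Upper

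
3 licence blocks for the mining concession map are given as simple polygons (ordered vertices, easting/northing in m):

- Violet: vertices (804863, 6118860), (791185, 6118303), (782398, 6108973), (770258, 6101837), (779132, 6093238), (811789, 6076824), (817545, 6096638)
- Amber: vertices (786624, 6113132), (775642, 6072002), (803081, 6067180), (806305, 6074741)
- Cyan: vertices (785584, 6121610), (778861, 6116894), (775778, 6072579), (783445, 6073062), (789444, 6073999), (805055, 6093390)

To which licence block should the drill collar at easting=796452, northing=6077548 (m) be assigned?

Cast a ray rightward from (796452, 6077548). For each polygon, the edges (by vertex number in listed order) whose endpoints lie on opposite sides of northing = 6077548, where each meets that height, and whether that is right or left of the point:
Violet: 5–6 at easting≈810348.5 (right), 6–7 at easting≈811999.3 (right) → 2 crossings.
Amber: 1–2 at easting≈777122.8 (left), 4–1 at easting≈804866.0 (right) → 1 crossing.
Cyan: 2–3 at easting≈776123.7 (left), 5–6 at easting≈792301.2 (left) → 0 crossings.
Only Amber has an odd count, so the point is inside Amber.

Amber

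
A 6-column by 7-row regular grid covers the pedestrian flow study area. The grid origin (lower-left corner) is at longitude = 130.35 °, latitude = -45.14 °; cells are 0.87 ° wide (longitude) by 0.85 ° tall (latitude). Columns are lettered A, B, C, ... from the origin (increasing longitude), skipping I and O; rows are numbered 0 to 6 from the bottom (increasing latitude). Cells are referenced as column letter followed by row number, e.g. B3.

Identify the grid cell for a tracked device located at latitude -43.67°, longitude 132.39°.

Column index: ⌊(132.39 − 130.35) / 0.87⌋ = ⌊2.345⌋ = 2 → column C
Row offset from origin: ⌊(-43.67 − -45.14) / 0.85⌋ = ⌊1.729⌋ = 1 → row 1

C1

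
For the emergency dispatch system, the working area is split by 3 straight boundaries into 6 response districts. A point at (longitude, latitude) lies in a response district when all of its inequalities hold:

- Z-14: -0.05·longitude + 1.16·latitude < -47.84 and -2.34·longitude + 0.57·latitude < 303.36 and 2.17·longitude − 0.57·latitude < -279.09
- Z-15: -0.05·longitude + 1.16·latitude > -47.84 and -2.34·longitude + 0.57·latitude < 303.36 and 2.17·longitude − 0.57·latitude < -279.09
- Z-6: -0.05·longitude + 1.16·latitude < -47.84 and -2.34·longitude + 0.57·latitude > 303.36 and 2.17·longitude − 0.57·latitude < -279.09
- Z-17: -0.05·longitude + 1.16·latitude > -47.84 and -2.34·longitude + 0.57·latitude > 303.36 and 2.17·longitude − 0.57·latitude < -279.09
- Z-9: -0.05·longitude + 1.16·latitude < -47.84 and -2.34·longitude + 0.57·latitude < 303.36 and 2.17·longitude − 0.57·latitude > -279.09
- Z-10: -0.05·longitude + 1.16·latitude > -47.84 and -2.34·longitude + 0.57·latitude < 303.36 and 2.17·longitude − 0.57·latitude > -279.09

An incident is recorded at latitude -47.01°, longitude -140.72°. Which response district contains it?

Z-10

-0.05·-140.72 + 1.16·-47.01 = -47.496, which is > -47.84
-2.34·-140.72 + 0.57·-47.01 = 302.489, which is < 303.36
2.17·-140.72 − 0.57·-47.01 = -278.567, which is > -279.09
This sign pattern matches Z-10.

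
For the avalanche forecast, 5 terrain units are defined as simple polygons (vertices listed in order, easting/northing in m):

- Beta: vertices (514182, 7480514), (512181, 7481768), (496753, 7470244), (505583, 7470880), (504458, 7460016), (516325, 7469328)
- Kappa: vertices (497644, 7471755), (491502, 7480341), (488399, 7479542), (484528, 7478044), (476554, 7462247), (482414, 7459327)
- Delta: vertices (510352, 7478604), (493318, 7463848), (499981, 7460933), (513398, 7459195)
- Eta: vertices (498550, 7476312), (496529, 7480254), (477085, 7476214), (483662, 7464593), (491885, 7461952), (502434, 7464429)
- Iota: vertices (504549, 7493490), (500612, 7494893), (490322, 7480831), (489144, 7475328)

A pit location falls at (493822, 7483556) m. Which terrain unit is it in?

Iota

Cast a ray rightward from (493822, 7483556). For each polygon, the edges (by vertex number in listed order) whose endpoints lie on opposite sides of northing = 7483556, where each meets that height, and whether that is right or left of the point:
Beta: no edge straddles that height → 0 crossings.
Kappa: no edge straddles that height → 0 crossings.
Delta: no edge straddles that height → 0 crossings.
Eta: no edge straddles that height → 0 crossings.
Iota: 2–3 at easting≈492316.0 (left), 4–1 at easting≈496123.0 (right) → 1 crossing.
Only Iota has an odd count, so the point is inside Iota.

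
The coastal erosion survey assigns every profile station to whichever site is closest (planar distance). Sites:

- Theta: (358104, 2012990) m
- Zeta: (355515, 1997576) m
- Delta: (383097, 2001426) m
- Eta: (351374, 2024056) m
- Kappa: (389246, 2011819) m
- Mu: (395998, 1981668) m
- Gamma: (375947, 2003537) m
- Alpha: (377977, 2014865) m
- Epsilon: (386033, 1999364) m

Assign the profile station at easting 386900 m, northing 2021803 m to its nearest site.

Squared distances to each site:
Theta: 906878585.000; Zeta: 1571965754.000; Delta: 429684938.000; Eta: 1267172685.000; Kappa: 105183972.000; Mu: 1693591829.000; Gamma: 453614965.000; Alpha: 127755773.000; Epsilon: 504260410.000.
Minimum at Kappa.

Kappa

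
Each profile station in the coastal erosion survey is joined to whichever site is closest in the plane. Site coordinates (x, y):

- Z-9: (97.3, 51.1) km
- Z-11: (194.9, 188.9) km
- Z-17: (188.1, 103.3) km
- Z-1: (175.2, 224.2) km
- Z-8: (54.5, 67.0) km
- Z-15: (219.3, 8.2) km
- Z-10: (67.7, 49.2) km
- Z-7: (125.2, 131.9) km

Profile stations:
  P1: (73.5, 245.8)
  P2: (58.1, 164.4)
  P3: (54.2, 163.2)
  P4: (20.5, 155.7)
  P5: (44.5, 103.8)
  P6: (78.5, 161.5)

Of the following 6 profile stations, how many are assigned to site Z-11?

0

P1 → Z-1
P2 → Z-7
P3 → Z-7
P4 → Z-8
P5 → Z-8
P6 → Z-7
0 of the 6 go to Z-11.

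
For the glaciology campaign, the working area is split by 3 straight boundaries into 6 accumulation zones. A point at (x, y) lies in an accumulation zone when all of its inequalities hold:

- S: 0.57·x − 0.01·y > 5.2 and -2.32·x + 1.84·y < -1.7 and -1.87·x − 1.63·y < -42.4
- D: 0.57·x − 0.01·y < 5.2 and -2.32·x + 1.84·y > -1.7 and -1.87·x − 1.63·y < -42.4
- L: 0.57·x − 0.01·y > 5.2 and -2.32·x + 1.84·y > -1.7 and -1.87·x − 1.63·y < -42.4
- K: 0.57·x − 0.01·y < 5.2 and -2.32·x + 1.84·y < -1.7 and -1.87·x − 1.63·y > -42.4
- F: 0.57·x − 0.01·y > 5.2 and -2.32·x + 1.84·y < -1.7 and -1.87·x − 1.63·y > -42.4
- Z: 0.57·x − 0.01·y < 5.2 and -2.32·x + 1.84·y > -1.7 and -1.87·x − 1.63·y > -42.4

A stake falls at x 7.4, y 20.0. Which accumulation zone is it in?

D

0.57·7.4 − 0.01·20.0 = 4.018, which is < 5.2
-2.32·7.4 + 1.84·20.0 = 19.632, which is > -1.7
-1.87·7.4 − 1.63·20.0 = -46.438, which is < -42.4
This sign pattern matches D.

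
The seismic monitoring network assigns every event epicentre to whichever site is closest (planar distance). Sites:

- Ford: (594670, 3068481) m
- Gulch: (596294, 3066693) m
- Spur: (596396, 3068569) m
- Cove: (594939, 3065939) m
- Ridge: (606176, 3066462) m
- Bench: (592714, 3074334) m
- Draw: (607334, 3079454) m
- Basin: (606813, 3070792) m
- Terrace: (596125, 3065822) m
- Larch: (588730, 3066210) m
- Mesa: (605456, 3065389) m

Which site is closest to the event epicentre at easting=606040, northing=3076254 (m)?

Squared distances to each site:
Ford: 189696429.000; Gulch: 186397237.000; Spur: 152065961.000; Cove: 229631426.000; Ridge: 95901760.000; Bench: 181268676.000; Draw: 11914436.000; Basin: 30430973.000; Terrace: 207133849.000; Larch: 400518036.000; Mesa: 118389281.000.
Minimum at Draw.

Draw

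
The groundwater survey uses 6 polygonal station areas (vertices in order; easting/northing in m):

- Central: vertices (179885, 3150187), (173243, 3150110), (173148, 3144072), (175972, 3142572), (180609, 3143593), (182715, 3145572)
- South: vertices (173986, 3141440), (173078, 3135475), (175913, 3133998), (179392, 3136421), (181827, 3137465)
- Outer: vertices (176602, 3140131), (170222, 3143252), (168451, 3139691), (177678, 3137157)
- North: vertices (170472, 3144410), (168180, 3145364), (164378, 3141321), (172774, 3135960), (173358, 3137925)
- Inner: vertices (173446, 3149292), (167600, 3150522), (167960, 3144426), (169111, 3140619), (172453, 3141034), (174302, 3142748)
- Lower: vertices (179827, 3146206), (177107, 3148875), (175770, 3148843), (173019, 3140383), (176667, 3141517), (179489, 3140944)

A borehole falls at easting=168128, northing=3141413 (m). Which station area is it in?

Cast a ray rightward from (168128, 3141413). For each polygon, the edges (by vertex number in listed order) whose endpoints lie on opposite sides of northing = 3141413, where each meets that height, and whether that is right or left of the point:
Central: no edge straddles that height → 0 crossings.
South: 1–2 at easting≈173981.9 (right), 5–1 at easting≈174039.3 (right) → 2 crossings.
Outer: 1–2 at easting≈173981.3 (right), 2–3 at easting≈169307.4 (right) → 2 crossings.
North: 2–3 at easting≈164464.5 (left), 5–1 at easting≈171805.7 (right) → 1 crossing.
Inner: 3–4 at easting≈168870.9 (right), 5–6 at easting≈172861.9 (right) → 2 crossings.
Lower: 3–4 at easting≈173353.9 (right), 4–5 at easting≈176332.4 (right), 5–6 at easting≈177179.2 (right), 6–1 at easting≈179519.1 (right) → 4 crossings.
Only North has an odd count, so the point is inside North.

North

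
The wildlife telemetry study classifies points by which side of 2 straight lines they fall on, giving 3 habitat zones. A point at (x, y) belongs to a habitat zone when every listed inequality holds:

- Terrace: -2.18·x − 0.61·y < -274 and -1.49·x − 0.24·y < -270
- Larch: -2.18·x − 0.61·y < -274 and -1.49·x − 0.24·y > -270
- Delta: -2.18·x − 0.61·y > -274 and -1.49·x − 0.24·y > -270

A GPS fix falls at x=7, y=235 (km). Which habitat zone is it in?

-2.18·7 − 0.61·235 = -158.610, which is > -274
-1.49·7 − 0.24·235 = -66.830, which is > -270
This sign pattern matches Delta.

Delta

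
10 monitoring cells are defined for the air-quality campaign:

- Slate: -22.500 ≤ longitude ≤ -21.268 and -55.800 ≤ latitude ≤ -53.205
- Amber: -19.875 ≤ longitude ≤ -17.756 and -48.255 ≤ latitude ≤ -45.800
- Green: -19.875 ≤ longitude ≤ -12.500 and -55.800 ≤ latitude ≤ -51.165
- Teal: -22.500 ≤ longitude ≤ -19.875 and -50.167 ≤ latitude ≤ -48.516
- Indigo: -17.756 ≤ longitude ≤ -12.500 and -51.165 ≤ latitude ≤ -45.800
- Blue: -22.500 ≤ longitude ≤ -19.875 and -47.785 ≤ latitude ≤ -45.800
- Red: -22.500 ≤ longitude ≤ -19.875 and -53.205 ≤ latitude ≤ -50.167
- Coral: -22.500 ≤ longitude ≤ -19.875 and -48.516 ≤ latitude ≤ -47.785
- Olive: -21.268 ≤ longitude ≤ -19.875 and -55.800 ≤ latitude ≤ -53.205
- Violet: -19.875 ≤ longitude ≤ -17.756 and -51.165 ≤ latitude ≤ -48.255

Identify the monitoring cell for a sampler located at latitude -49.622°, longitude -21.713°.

Teal

The point has longitude = -21.713 and latitude = -49.622.
Only Teal satisfies -22.500 ≤ longitude ≤ -19.875 and -50.167 ≤ latitude ≤ -48.516.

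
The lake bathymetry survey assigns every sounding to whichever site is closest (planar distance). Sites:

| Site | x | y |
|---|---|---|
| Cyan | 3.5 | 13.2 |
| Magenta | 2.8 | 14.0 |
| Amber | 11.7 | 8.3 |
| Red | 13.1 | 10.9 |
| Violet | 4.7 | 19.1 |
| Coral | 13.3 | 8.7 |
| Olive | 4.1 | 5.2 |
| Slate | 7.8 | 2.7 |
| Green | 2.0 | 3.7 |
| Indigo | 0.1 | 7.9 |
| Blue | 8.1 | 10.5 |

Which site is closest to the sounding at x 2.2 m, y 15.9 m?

Squared distances to each site:
Cyan: 8.980; Magenta: 3.970; Amber: 148.010; Red: 143.810; Violet: 16.490; Coral: 175.050; Olive: 118.100; Slate: 205.600; Green: 148.880; Indigo: 68.410; Blue: 63.970.
Minimum at Magenta.

Magenta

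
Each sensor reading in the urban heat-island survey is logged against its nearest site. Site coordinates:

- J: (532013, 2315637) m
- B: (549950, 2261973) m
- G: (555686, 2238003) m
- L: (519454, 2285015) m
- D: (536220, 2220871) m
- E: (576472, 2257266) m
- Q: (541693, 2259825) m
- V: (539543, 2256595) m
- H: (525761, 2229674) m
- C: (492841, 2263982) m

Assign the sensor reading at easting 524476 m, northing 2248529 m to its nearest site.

V

Squared distances to each site:
J: 4560290033.000; B: 829665812.000; G: 1084860776.000; L: 1356448680.000; D: 902886500.000; E: 2779919185.000; Q: 424024705.000; V: 292074845.000; H: 357162250.000; C: 1239568434.000.
Minimum at V.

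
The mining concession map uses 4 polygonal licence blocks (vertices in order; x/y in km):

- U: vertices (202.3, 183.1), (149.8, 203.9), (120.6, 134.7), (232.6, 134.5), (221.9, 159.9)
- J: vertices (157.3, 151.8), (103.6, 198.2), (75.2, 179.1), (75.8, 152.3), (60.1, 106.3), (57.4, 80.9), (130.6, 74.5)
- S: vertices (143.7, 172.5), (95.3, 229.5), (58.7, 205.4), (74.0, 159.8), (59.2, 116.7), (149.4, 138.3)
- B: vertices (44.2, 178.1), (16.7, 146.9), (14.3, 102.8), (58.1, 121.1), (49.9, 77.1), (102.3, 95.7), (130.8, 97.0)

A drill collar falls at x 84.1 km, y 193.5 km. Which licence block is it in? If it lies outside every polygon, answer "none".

Cast a ray rightward from (84.1, 193.5). For each polygon, the edges (by vertex number in listed order) whose endpoints lie on opposite sides of y = 193.5, where each meets that height, and whether that is right or left of the point:
U: 1–2 at x≈176.05 (right), 2–3 at x≈145.41 (right) → 2 crossings.
J: 1–2 at x≈109.04 (right), 2–3 at x≈96.61 (right) → 2 crossings.
S: 1–2 at x≈125.87 (right), 3–4 at x≈62.69 (left) → 1 crossing.
B: no edge straddles that height → 0 crossings.
Only S has an odd count, so the point is inside S.

S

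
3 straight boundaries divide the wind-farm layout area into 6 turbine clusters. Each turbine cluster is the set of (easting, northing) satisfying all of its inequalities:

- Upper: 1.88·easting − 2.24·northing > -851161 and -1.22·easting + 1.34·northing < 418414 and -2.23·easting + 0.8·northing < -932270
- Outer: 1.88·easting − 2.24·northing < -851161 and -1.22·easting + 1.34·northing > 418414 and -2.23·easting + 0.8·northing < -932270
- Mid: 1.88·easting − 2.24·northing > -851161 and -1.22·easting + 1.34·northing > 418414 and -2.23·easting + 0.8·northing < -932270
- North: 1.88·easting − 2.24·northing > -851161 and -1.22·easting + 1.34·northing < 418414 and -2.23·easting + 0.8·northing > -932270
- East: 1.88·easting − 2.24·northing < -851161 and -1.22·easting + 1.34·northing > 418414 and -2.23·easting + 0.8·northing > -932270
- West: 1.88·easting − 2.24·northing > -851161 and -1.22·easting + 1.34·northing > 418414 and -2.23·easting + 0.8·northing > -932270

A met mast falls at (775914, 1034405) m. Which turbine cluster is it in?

1.88·775914 − 2.24·1034405 = -858348.880, which is < -851161
-1.22·775914 + 1.34·1034405 = 439487.620, which is > 418414
-2.23·775914 + 0.8·1034405 = -902764.220, which is > -932270
This sign pattern matches East.

East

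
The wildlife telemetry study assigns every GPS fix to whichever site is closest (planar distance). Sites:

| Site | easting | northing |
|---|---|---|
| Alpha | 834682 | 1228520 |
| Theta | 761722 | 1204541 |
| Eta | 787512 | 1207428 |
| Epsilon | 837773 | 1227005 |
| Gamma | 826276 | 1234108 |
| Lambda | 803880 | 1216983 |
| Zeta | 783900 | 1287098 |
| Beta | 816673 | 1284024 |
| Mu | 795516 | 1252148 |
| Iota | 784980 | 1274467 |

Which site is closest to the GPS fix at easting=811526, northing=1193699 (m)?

Squared distances to each site:
Alpha: 1748702377.000; Theta: 2597987380.000; Eta: 765157637.000; Epsilon: 1798194645.000; Gamma: 1850449781.000; Lambda: 600605972.000; Zeta: 9486569077.000; Beta: 8185097234.000; Mu: 3672605701.000; Iota: 7228159940.000.
Minimum at Lambda.

Lambda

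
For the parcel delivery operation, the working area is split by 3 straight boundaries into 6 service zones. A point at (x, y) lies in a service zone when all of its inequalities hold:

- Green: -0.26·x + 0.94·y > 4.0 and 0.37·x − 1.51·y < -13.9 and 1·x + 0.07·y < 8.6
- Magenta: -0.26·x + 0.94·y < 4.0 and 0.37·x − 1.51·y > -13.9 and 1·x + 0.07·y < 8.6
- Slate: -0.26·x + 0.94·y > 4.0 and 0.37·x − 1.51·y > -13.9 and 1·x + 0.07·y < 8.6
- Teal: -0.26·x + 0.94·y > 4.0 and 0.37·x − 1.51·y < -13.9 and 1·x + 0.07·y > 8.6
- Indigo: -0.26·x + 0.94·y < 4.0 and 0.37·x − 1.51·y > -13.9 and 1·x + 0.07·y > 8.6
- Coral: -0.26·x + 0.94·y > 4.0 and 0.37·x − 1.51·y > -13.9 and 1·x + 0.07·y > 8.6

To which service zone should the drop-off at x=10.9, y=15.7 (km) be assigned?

-0.26·10.9 + 0.94·15.7 = 11.924, which is > 4.0
0.37·10.9 − 1.51·15.7 = -19.674, which is < -13.9
1·10.9 + 0.07·15.7 = 11.999, which is > 8.6
This sign pattern matches Teal.

Teal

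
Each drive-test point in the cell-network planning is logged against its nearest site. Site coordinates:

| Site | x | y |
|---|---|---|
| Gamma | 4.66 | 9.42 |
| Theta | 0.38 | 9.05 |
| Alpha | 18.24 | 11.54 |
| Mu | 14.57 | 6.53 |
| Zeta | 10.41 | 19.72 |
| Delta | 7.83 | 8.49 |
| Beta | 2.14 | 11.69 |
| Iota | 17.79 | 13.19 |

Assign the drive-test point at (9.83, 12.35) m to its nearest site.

Squared distances to each site:
Gamma: 35.314; Theta: 100.192; Alpha: 71.384; Mu: 56.340; Zeta: 54.653; Delta: 18.900; Beta: 59.572; Iota: 64.067.
Minimum at Delta.

Delta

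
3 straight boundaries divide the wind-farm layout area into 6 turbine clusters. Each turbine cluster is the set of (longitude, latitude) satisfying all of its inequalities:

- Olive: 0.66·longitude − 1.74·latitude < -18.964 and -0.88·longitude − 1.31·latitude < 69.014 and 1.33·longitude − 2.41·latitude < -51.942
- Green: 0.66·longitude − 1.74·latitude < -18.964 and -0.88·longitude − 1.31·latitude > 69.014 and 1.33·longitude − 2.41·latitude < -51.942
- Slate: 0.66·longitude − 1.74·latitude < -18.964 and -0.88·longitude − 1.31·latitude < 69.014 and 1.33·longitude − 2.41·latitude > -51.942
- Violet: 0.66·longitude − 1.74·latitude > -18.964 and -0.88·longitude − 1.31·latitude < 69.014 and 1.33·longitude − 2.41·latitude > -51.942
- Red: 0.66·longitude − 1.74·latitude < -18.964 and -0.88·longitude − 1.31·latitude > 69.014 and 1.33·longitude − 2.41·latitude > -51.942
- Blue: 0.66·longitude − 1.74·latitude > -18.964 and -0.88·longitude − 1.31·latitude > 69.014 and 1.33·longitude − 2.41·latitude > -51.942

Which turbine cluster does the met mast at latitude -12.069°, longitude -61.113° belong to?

Green

0.66·-61.113 − 1.74·-12.069 = -19.335, which is < -18.964
-0.88·-61.113 − 1.31·-12.069 = 69.590, which is > 69.014
1.33·-61.113 − 2.41·-12.069 = -52.194, which is < -51.942
This sign pattern matches Green.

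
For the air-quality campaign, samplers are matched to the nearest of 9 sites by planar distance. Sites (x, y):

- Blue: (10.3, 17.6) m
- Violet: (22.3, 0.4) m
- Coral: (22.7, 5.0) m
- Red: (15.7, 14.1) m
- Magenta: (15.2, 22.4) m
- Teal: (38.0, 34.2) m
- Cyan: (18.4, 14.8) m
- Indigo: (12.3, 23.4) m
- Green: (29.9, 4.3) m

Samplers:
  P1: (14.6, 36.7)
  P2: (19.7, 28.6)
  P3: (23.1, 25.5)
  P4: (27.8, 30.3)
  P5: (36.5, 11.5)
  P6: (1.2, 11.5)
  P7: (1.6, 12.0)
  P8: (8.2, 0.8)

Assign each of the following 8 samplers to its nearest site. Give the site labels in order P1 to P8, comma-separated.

P1 → Indigo (d²=182.18)
P2 → Magenta (d²=58.69)
P3 → Magenta (d²=72.02)
P4 → Teal (d²=119.25)
P5 → Green (d²=95.40)
P6 → Blue (d²=120.02)
P7 → Blue (d²=107.05)
P8 → Violet (d²=198.97)

Indigo, Magenta, Magenta, Teal, Green, Blue, Blue, Violet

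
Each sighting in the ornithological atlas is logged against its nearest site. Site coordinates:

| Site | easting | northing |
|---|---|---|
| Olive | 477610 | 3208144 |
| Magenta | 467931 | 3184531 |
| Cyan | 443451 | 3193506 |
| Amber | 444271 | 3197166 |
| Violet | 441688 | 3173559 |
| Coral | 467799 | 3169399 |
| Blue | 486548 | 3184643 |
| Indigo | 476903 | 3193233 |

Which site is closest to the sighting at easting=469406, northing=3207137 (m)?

Squared distances to each site:
Olive: 68319665.000; Magenta: 513206861.000; Cyan: 859466186.000; Amber: 731189066.000; Violet: 1895769608.000; Coral: 1426739093.000; Blue: 799828200.000; Indigo: 249526225.000.
Minimum at Olive.

Olive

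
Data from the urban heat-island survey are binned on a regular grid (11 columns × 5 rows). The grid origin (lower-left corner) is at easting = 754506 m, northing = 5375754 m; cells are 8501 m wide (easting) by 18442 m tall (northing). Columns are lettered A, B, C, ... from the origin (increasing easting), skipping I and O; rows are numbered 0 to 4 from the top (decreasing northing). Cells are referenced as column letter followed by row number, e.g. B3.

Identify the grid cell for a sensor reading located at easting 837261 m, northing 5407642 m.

Column index: ⌊(837261 − 754506) / 8501⌋ = ⌊9.735⌋ = 9 → column K
Row offset from origin: ⌊(5407642 − 5375754) / 18442⌋ = ⌊1.729⌋ = 1 → row 3 (counted from top)

K3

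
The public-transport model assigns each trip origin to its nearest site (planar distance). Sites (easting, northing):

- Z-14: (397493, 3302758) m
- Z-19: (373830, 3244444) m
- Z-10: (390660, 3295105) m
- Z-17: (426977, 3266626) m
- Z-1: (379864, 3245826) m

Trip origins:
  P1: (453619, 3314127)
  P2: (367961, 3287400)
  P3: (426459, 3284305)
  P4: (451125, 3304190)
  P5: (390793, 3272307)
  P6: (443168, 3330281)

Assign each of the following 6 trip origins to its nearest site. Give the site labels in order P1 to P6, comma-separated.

P1 → Z-17 (d²=2966141165.00)
P2 → Z-10 (d²=574611626.00)
P3 → Z-17 (d²=312815365.00)
P4 → Z-17 (d²=1994180000.00)
P5 → Z-10 (d²=519766493.00)
P6 → Z-14 (d²=2843721154.00)

Z-17, Z-10, Z-17, Z-17, Z-10, Z-14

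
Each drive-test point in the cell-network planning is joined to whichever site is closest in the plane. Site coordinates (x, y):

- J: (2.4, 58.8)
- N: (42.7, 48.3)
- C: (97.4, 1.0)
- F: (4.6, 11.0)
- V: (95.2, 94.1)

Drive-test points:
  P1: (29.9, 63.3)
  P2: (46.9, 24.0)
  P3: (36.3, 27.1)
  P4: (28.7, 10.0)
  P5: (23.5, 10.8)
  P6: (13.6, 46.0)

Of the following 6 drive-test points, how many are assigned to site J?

P1 → N
P2 → N
P3 → N
P4 → F
P5 → F
P6 → J
1 of the 6 goes to J.

1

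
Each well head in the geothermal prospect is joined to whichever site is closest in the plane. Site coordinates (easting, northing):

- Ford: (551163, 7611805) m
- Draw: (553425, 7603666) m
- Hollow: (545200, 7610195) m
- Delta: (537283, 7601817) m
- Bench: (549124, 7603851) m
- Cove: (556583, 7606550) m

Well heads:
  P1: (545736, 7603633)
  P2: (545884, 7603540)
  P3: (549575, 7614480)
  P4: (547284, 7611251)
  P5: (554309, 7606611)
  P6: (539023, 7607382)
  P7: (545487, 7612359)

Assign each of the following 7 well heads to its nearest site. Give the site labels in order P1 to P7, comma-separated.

P1 → Bench (d²=11526068.00)
P2 → Bench (d²=10594321.00)
P3 → Ford (d²=9677369.00)
P4 → Hollow (d²=5458192.00)
P5 → Cove (d²=5174797.00)
P6 → Delta (d²=33996825.00)
P7 → Hollow (d²=4765265.00)

Bench, Bench, Ford, Hollow, Cove, Delta, Hollow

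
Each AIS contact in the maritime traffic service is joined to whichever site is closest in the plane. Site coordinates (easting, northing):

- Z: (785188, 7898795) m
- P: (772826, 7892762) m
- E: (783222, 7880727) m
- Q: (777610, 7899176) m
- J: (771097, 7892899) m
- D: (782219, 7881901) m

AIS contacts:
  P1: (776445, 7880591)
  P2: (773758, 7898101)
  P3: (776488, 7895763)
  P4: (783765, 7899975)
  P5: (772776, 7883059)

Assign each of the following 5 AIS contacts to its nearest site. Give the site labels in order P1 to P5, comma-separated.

D, Q, Q, Z, D

P1 → D (d²=35055176.00)
P2 → Q (d²=15993529.00)
P3 → Q (d²=12907453.00)
P4 → Z (d²=3417329.00)
P5 → D (d²=90511213.00)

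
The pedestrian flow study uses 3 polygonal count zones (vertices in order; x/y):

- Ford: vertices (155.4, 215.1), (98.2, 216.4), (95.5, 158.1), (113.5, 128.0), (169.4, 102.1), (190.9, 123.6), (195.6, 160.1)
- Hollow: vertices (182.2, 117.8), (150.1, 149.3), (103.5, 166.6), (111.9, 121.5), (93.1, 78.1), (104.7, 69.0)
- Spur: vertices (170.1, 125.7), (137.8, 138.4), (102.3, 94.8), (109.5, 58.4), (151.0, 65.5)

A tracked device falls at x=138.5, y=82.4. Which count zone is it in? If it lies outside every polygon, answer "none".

Spur

Cast a ray rightward from (138.5, 82.4). For each polygon, the edges (by vertex number in listed order) whose endpoints lie on opposite sides of y = 82.4, where each meets that height, and whether that is right or left of the point:
Ford: no edge straddles that height → 0 crossings.
Hollow: 4–5 at x≈94.96 (left), 6–1 at x≈125.98 (left) → 0 crossings.
Spur: 3–4 at x≈104.75 (left), 5–1 at x≈156.36 (right) → 1 crossing.
Only Spur has an odd count, so the point is inside Spur.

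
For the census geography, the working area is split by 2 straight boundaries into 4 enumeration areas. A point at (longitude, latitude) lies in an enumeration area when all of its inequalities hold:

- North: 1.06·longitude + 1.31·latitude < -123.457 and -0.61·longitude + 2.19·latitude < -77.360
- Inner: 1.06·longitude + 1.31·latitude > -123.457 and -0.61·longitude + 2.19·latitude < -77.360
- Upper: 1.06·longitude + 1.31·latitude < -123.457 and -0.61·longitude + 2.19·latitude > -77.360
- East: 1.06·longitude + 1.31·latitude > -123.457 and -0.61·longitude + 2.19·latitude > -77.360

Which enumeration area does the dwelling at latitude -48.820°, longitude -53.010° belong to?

East

1.06·-53.010 + 1.31·-48.820 = -120.145, which is > -123.457
-0.61·-53.010 + 2.19·-48.820 = -74.580, which is > -77.360
This sign pattern matches East.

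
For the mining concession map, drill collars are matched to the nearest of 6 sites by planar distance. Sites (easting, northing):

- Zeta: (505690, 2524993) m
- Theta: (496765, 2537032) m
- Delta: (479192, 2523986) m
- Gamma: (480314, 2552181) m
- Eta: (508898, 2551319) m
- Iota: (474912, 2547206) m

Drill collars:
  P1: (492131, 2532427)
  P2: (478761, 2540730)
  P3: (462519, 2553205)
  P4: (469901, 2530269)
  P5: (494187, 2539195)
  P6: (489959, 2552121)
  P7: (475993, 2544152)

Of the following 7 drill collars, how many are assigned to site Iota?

3

P1 → Theta
P2 → Iota
P3 → Iota
P4 → Delta
P5 → Theta
P6 → Gamma
P7 → Iota
3 of the 7 go to Iota.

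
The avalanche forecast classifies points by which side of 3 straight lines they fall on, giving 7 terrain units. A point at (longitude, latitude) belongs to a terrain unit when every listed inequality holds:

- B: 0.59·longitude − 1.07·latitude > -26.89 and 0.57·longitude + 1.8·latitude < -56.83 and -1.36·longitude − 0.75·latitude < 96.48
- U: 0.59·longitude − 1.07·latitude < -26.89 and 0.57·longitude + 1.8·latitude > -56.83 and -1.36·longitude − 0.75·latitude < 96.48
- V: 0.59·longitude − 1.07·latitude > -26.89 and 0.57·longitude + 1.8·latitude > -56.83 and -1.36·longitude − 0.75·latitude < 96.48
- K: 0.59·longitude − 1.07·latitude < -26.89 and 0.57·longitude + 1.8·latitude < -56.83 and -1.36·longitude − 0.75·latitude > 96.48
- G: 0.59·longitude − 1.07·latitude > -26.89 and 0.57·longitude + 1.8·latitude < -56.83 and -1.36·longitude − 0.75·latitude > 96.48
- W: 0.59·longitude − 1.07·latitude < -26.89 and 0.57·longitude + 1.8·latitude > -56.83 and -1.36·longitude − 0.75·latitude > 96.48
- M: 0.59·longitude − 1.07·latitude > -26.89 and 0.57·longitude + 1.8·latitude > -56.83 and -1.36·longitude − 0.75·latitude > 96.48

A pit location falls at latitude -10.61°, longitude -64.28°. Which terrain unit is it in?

V

0.59·-64.28 − 1.07·-10.61 = -26.572, which is > -26.89
0.57·-64.28 + 1.8·-10.61 = -55.738, which is > -56.83
-1.36·-64.28 − 0.75·-10.61 = 95.378, which is < 96.48
This sign pattern matches V.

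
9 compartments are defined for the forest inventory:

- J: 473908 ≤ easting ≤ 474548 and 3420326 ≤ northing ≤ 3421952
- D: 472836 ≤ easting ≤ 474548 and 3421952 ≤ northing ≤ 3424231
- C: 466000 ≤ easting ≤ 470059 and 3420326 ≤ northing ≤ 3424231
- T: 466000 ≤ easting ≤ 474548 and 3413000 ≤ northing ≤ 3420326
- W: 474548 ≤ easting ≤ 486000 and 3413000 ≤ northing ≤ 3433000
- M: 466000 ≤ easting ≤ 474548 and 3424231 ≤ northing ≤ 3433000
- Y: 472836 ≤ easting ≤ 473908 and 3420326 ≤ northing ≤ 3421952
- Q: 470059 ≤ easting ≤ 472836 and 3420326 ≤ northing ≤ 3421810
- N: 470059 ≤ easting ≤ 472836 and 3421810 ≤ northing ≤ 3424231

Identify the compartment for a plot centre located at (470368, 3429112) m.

The point has easting = 470368 and northing = 3429112.
Only M satisfies 466000 ≤ easting ≤ 474548 and 3424231 ≤ northing ≤ 3433000.

M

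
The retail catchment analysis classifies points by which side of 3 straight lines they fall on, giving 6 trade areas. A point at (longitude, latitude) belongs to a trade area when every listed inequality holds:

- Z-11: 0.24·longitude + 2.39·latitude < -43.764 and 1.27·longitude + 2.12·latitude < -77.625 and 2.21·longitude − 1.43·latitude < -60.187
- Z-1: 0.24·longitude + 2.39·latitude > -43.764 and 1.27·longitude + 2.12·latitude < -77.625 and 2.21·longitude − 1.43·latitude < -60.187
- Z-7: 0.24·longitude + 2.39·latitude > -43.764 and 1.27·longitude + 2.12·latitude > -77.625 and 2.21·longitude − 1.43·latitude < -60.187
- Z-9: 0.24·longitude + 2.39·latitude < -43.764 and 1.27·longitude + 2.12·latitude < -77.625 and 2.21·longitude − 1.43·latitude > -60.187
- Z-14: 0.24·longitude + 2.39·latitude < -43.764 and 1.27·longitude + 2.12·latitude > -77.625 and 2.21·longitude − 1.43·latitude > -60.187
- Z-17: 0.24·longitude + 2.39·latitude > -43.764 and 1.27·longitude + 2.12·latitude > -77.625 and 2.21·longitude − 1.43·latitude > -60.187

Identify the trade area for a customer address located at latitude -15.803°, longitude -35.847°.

0.24·-35.847 + 2.39·-15.803 = -46.372, which is < -43.764
1.27·-35.847 + 2.12·-15.803 = -79.028, which is < -77.625
2.21·-35.847 − 1.43·-15.803 = -56.624, which is > -60.187
This sign pattern matches Z-9.

Z-9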